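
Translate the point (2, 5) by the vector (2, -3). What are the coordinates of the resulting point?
(4, 2)

Translation by (2, -3):
x' = 2 + 2 = 4
y' = 5 + -3 = 2
Homogeneous matrix: [[1, 0, 2], [0, 1, -3], [0, 0, 1]]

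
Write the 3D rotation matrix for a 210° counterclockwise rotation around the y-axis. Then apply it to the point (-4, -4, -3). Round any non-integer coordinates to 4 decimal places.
R = [[-√3/2, 0, -1/2], [0, 1, 0], [1/2, 0, -√3/2]]; R·(-4, -4, -3) = (4.9641, -4.0000, 0.5981)

Rotation matrix for 210° around y-axis:
cos(210°) = -√3/2, sin(210°) = -1/2
R = [[-√3/2, 0, -1/2], [0, 1, 0], [1/2, 0, -√3/2]]
Apply to (-4, -4, -3): R·[-4, -4, -3]ᵀ = (4.9641, -4.0000, 0.5981)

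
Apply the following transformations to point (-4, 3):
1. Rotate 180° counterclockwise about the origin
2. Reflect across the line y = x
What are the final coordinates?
(-3, 4)

Step 1: Rotate 180° → (4, -3)
Step 2: Reflect across the line y = x → (-3, 4)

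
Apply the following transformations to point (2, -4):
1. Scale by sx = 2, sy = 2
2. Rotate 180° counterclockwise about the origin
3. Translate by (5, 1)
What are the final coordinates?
(1, 9)

Step 1: Scale → (4, -8)
Step 2: Rotate 180° → (-4, 8)
Step 3: Translate → (1, 9)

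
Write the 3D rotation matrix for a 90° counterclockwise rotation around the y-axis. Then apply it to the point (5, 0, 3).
R = [[0, 0, 1], [0, 1, 0], [-1, 0, 0]]; R·(5, 0, 3) = (3, 0, -5)

Rotation matrix for 90° around y-axis:
cos(90°) = 0, sin(90°) = 1
R = [[0, 0, 1], [0, 1, 0], [-1, 0, 0]]
Apply to (5, 0, 3): R·[5, 0, 3]ᵀ = (3, 0, -5)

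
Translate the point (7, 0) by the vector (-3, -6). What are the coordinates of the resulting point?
(4, -6)

Translation by (-3, -6):
x' = 7 + -3 = 4
y' = 0 + -6 = -6
Homogeneous matrix: [[1, 0, -3], [0, 1, -6], [0, 0, 1]]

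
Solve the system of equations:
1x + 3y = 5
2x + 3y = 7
x = 2, y = 1

Use elimination (row reduction):
Equation 1: 1x + 3y = 5.
Equation 2: 2x + 3y = 7.
Multiply Eq1 by 2 and Eq2 by 1: 2x + 6y = 10;  2x + 3y = 7.
Subtract: (-3)y = -3, so y = 1.
Back-substitute into Eq1: 1x + 3*(1) = 5, so x = 2.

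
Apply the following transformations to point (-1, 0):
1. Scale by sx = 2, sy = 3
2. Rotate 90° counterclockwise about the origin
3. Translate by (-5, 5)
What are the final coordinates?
(-5, 3)

Step 1: Scale → (-2, 0)
Step 2: Rotate 90° → (0, -2)
Step 3: Translate → (-5, 3)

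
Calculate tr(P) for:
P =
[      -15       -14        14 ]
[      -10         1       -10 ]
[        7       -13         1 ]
tr(P) = -15 + 1 + 1 = -13

The trace of a square matrix is the sum of its diagonal entries.
Diagonal entries of P: P[0][0] = -15, P[1][1] = 1, P[2][2] = 1.
tr(P) = -15 + 1 + 1 = -13.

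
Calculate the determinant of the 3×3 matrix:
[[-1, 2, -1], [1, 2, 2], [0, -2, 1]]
-6

Expansion along first row:
det = -1·det([[2,2],[-2,1]]) - 2·det([[1,2],[0,1]]) + -1·det([[1,2],[0,-2]])
    = -1·(2·1 - 2·-2) - 2·(1·1 - 2·0) + -1·(1·-2 - 2·0)
    = -1·6 - 2·1 + -1·-2
    = -6 + -2 + 2 = -6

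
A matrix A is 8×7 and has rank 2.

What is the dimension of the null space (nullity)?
5

The rank-nullity theorem for an m×n matrix states:
rank(A) + nullity(A) = n (the number of columns).
Here n = 7 and rank(A) = 2, so nullity(A) = 7 - 2 = 5.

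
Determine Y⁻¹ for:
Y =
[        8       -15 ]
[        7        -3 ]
det(Y) = 81
Y⁻¹ =
[    -1/27      5/27 ]
[    -7/81      8/81 ]

For a 2×2 matrix Y = [[a, b], [c, d]] with det(Y) ≠ 0, Y⁻¹ = (1/det(Y)) * [[d, -b], [-c, a]].
det(Y) = (8)*(-3) - (-15)*(7) = -24 + 105 = 81.
Y⁻¹ = (1/81) * [[-3, 15], [-7, 8]].
Dividing each entry by 81 and reducing:
Y⁻¹ =
[    -1/27      5/27 ]
[    -7/81      8/81 ]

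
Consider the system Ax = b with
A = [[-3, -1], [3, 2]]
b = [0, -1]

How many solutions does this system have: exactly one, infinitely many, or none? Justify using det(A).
Exactly one solution

Compute det(A) = (-3)*(2) - (-1)*(3) = -3.
Because det(A) ≠ 0, A is invertible and Ax = b has a unique solution for every b (here x = A⁻¹ b).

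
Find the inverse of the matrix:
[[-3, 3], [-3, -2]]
[[-2/15, -1/5], [1/5, -1/5]]

For [[a,b],[c,d]], inverse = (1/det)·[[d,-b],[-c,a]]
det = -3·-2 - 3·-3 = 15
Inverse = (1/15)·[[-2, -3], [3, -3]]
        = [[-2/15, -1/5], [1/5, -1/5]]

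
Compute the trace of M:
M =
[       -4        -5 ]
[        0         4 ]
tr(M) = -4 + 4 = 0

The trace of a square matrix is the sum of its diagonal entries.
Diagonal entries of M: M[0][0] = -4, M[1][1] = 4.
tr(M) = -4 + 4 = 0.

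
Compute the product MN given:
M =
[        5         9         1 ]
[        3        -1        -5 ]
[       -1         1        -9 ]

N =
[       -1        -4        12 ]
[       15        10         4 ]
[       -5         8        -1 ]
MN =
[      125        78        95 ]
[        7       -62        37 ]
[       61       -58         1 ]

Matrix multiplication: (MN)[i][j] = sum over k of M[i][k] * N[k][j].
  (MN)[0][0] = (5)*(-1) + (9)*(15) + (1)*(-5) = 125
  (MN)[0][1] = (5)*(-4) + (9)*(10) + (1)*(8) = 78
  (MN)[0][2] = (5)*(12) + (9)*(4) + (1)*(-1) = 95
  (MN)[1][0] = (3)*(-1) + (-1)*(15) + (-5)*(-5) = 7
  (MN)[1][1] = (3)*(-4) + (-1)*(10) + (-5)*(8) = -62
  (MN)[1][2] = (3)*(12) + (-1)*(4) + (-5)*(-1) = 37
  (MN)[2][0] = (-1)*(-1) + (1)*(15) + (-9)*(-5) = 61
  (MN)[2][1] = (-1)*(-4) + (1)*(10) + (-9)*(8) = -58
  (MN)[2][2] = (-1)*(12) + (1)*(4) + (-9)*(-1) = 1
MN =
[      125        78        95 ]
[        7       -62        37 ]
[       61       -58         1 ]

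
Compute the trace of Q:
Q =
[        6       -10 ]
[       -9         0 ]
tr(Q) = 6 + 0 = 6

The trace of a square matrix is the sum of its diagonal entries.
Diagonal entries of Q: Q[0][0] = 6, Q[1][1] = 0.
tr(Q) = 6 + 0 = 6.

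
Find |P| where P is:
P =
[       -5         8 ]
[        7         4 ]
det(P) = -76

For a 2×2 matrix [[a, b], [c, d]], det = a*d - b*c.
det(P) = (-5)*(4) - (8)*(7) = -20 - 56 = -76.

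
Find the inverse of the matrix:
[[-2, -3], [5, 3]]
[[1/3, 1/3], [-5/9, -2/9]]

For [[a,b],[c,d]], inverse = (1/det)·[[d,-b],[-c,a]]
det = -2·3 - -3·5 = 9
Inverse = (1/9)·[[3, 3], [-5, -2]]
        = [[1/3, 1/3], [-5/9, -2/9]]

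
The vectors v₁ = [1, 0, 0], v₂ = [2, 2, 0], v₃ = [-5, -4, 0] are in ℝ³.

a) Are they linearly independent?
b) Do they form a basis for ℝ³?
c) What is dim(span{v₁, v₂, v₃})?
Not independent, not a basis, dim(span) = 2

Check whether v₃ can be written as a linear combination of v₁ and v₂.
v₃ = (-1)·v₁ + (-2)·v₂ = [-5, -4, 0], so the three vectors are linearly dependent.
Thus they do not form a basis for ℝ³, and dim(span{v₁, v₂, v₃}) = 2 (spanned by v₁ and v₂).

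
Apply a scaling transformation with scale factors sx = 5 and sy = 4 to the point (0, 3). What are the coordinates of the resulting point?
(0, 12)

Scaling matrix:
[[5, 0], [0, 4]]
Result: (0 × 5, 3 × 4) = (0, 12)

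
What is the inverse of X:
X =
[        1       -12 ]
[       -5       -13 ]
det(X) = -73
X⁻¹ =
[    13/73    -12/73 ]
[    -5/73     -1/73 ]

For a 2×2 matrix X = [[a, b], [c, d]] with det(X) ≠ 0, X⁻¹ = (1/det(X)) * [[d, -b], [-c, a]].
det(X) = (1)*(-13) - (-12)*(-5) = -13 - 60 = -73.
X⁻¹ = (1/-73) * [[-13, 12], [5, 1]].
Dividing each entry by -73 and reducing:
X⁻¹ =
[    13/73    -12/73 ]
[    -5/73     -1/73 ]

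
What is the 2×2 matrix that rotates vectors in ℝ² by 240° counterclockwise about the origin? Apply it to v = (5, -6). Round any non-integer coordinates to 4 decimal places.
R = [[-1/2, √3/2], [-√3/2, -1/2]]; R·v = (-7.6962, -1.3301)

A counterclockwise rotation by angle θ in ℝ² has matrix R(θ) = [[cos θ, -sin θ], [sin θ, cos θ]].
For θ = 240°: cos θ = -1/2, sin θ = -√3/2.
R(240°) = [[-1/2, √3/2], [-√3/2, -1/2]].
R·v = [-1/2·5 + (√3/2)·-6, -√3/2·5 + -1/2·-6] = (-7.6962, -1.3301).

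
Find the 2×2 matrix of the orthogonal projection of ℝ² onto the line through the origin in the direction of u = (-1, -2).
[[1/5, 2/5], [2/5, 4/5]]

The orthogonal projection onto the line spanned by a nonzero vector u = (a, b) has matrix P = (u uᵀ) / (uᵀ u) = (1/(a² + b²)) · [[a², ab], [ab, b²]].
Here u = (-1, -2), so a² + b² = 1 + 4 = 5.
P = (1/5) · [[1, 2], [2, 4]] = [[1/5, 2/5], [2/5, 4/5]].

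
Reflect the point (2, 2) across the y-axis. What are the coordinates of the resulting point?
(-2, 2)

Reflection across y-axis: (2, 2) → (-2, 2)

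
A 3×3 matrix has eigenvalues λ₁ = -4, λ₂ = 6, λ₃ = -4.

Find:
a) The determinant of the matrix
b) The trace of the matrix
det = 96, trace = -2

Two standard eigenvalue identities:
- det(A) equals the product of the eigenvalues (counted with multiplicity).
- trace(A) equals the sum of the eigenvalues.
det(A) = (-4)*(6)*(-4) = 96.
trace(A) = -4 + 6 - 4 = -2.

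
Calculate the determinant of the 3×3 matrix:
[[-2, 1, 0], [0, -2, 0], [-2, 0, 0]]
0

Expansion along first row:
det = -2·det([[-2,0],[0,0]]) - 1·det([[0,0],[-2,0]]) + 0·det([[0,-2],[-2,0]])
    = -2·(-2·0 - 0·0) - 1·(0·0 - 0·-2) + 0·(0·0 - -2·-2)
    = -2·0 - 1·0 + 0·-4
    = 0 + 0 + 0 = 0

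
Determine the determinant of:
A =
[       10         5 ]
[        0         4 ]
det(A) = 40

For a 2×2 matrix [[a, b], [c, d]], det = a*d - b*c.
det(A) = (10)*(4) - (5)*(0) = 40 - 0 = 40.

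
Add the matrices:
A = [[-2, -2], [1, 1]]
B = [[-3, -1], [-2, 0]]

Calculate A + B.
[[-5, -3], [-1, 1]]

Add corresponding elements:
(-2)+(-3)=-5
(-2)+(-1)=-3
(1)+(-2)=-1
(1)+(0)=1
A + B = [[-5, -3], [-1, 1]]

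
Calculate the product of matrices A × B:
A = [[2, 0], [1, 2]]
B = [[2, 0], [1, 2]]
[[4, 0], [4, 4]]

Matrix multiplication:
C[0][0] = 2×2 + 0×1 = 4
C[0][1] = 2×0 + 0×2 = 0
C[1][0] = 1×2 + 2×1 = 4
C[1][1] = 1×0 + 2×2 = 4
Result: [[4, 0], [4, 4]]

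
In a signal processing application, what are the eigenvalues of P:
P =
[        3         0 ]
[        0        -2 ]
λ = -2, 3

Solve det(P - λI) = 0. For a 2×2 matrix the characteristic equation is λ² - (trace)λ + det = 0.
trace(P) = a + d = 3 - 2 = 1.
det(P) = a*d - b*c = (3)*(-2) - (0)*(0) = -6 - 0 = -6.
Characteristic equation: λ² - (1)λ + (-6) = 0.
Discriminant = (1)² - 4*(-6) = 1 + 24 = 25.
λ = (1 ± √25) / 2 = (1 ± 5) / 2 = -2, 3.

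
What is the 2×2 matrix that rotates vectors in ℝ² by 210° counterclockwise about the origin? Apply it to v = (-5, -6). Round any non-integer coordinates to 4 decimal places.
R = [[-√3/2, 1/2], [-1/2, -√3/2]]; R·v = (1.3301, 7.6962)

A counterclockwise rotation by angle θ in ℝ² has matrix R(θ) = [[cos θ, -sin θ], [sin θ, cos θ]].
For θ = 210°: cos θ = -√3/2, sin θ = -1/2.
R(210°) = [[-√3/2, 1/2], [-1/2, -√3/2]].
R·v = [-√3/2·-5 + (1/2)·-6, -1/2·-5 + -√3/2·-6] = (1.3301, 7.6962).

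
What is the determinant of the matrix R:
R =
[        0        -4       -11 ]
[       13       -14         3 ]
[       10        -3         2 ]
det(R) = -1127

Expand along row 0 (cofactor expansion): det(R) = a*(e*i - f*h) - b*(d*i - f*g) + c*(d*h - e*g), where the 3×3 is [[a, b, c], [d, e, f], [g, h, i]].
Minor M_00 = (-14)*(2) - (3)*(-3) = -28 + 9 = -19.
Minor M_01 = (13)*(2) - (3)*(10) = 26 - 30 = -4.
Minor M_02 = (13)*(-3) - (-14)*(10) = -39 + 140 = 101.
det(R) = (0)*(-19) - (-4)*(-4) + (-11)*(101) = 0 - 16 - 1111 = -1127.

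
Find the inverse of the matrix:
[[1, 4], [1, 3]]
[[-3, 4], [1, -1]]

For [[a,b],[c,d]], inverse = (1/det)·[[d,-b],[-c,a]]
det = 1·3 - 4·1 = -1
Inverse = (1/-1)·[[3, -4], [-1, 1]]
        = [[-3, 4], [1, -1]]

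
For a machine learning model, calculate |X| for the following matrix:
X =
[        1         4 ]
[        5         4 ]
det(X) = -16

For a 2×2 matrix [[a, b], [c, d]], det = a*d - b*c.
det(X) = (1)*(4) - (4)*(5) = 4 - 20 = -16.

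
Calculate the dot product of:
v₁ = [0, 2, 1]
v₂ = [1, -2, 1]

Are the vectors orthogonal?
-3, No

The dot product is the sum of products of corresponding components.
v₁·v₂ = (0)*(1) + (2)*(-2) + (1)*(1) = 0 - 4 + 1 = -3.
Two vectors are orthogonal iff their dot product is 0; here the dot product is -3, so the vectors are not orthogonal.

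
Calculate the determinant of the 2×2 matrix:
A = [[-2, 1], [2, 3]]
-8

For A = [[a, b], [c, d]], det(A) = a*d - b*c.
det(A) = (-2)*(3) - (1)*(2) = -6 - 2 = -8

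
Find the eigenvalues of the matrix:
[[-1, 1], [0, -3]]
λ = -3 and λ = -1

Characteristic equation: det(A - λI) = 0
λ² - (trace)λ + (det) = 0
λ² - (-4)λ + (3) = 0
λ² + 4λ + 3 = 0
Solving: λ = -3, -1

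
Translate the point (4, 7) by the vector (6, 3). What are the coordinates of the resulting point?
(10, 10)

Translation by (6, 3):
x' = 4 + 6 = 10
y' = 7 + 3 = 10
Homogeneous matrix: [[1, 0, 6], [0, 1, 3], [0, 0, 1]]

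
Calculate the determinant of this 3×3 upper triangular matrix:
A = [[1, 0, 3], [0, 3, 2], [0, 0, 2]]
6

The determinant of a triangular matrix is the product of its diagonal entries (the off-diagonal entries above the diagonal do not affect it).
det(A) = (1) * (3) * (2) = 6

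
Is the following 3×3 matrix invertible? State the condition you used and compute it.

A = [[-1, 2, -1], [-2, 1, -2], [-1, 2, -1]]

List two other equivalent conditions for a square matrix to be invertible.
No, not invertible; det(A) = 0 (two rows are equal, so the rows are linearly dependent). Equivalent conditions (failing for this A): rank(A) < 3; Ax = 0 has non-trivial solutions; 0 is an eigenvalue; the columns are linearly dependent.

To check invertibility, compute det(A).
In this matrix, row 0 and the last row are identical, so one row is a scalar multiple of another and the rows are linearly dependent.
A matrix with linearly dependent rows has det = 0 and is not invertible.
Equivalent failed conditions:
- rank(A) < 3.
- Ax = 0 has non-trivial solutions.
- 0 is an eigenvalue.
- The columns are linearly dependent.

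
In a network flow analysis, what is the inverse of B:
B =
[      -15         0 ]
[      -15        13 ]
det(B) = -195
B⁻¹ =
[    -1/15         0 ]
[    -1/13      1/13 ]

For a 2×2 matrix B = [[a, b], [c, d]] with det(B) ≠ 0, B⁻¹ = (1/det(B)) * [[d, -b], [-c, a]].
det(B) = (-15)*(13) - (0)*(-15) = -195 - 0 = -195.
B⁻¹ = (1/-195) * [[13, 0], [15, -15]].
Dividing each entry by -195 and reducing:
B⁻¹ =
[    -1/15         0 ]
[    -1/13      1/13 ]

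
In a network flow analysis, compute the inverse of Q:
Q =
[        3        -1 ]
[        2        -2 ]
det(Q) = -4
Q⁻¹ =
[      1/2      -1/4 ]
[      1/2      -3/4 ]

For a 2×2 matrix Q = [[a, b], [c, d]] with det(Q) ≠ 0, Q⁻¹ = (1/det(Q)) * [[d, -b], [-c, a]].
det(Q) = (3)*(-2) - (-1)*(2) = -6 + 2 = -4.
Q⁻¹ = (1/-4) * [[-2, 1], [-2, 3]].
Dividing each entry by -4 and reducing:
Q⁻¹ =
[      1/2      -1/4 ]
[      1/2      -3/4 ]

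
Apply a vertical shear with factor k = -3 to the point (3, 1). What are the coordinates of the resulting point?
(3, -8)

Shear matrix for vertical shear with factor k = -3:
[[1, 0], [-3, 1]]
Result: (3, 1) → (3, -8)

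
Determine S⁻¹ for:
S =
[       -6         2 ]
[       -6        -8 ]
det(S) = 60
S⁻¹ =
[    -2/15     -1/30 ]
[     1/10     -1/10 ]

For a 2×2 matrix S = [[a, b], [c, d]] with det(S) ≠ 0, S⁻¹ = (1/det(S)) * [[d, -b], [-c, a]].
det(S) = (-6)*(-8) - (2)*(-6) = 48 + 12 = 60.
S⁻¹ = (1/60) * [[-8, -2], [6, -6]].
Dividing each entry by 60 and reducing:
S⁻¹ =
[    -2/15     -1/30 ]
[     1/10     -1/10 ]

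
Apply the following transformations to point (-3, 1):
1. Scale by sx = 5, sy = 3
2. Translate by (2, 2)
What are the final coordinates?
(-13, 5)

Step 1: Scale (-3, 1) by (sx, sy) = (5, 3) → (-15, 3)
Step 2: Translate by (2, 2) → (-13, 5)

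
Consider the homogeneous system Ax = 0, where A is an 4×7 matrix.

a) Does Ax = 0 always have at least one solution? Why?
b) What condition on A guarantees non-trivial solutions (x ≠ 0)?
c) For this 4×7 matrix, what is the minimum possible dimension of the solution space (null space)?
a) Yes, x = 0 is always a solution. b) When A has linearly dependent columns (rank < n). c) Minimum nullity = 3.

a) x = 0 satisfies A·0 = 0, so the zero vector is always a solution.
b) Non-trivial solutions exist iff the columns of A are linearly dependent, equivalently rank(A) < n (the number of columns).
c) By rank-nullity, rank(A) + nullity(A) = n = 7. Since A has only 4 rows, rank(A) ≤ 4, so nullity(A) ≥ 7 - 4 = 3.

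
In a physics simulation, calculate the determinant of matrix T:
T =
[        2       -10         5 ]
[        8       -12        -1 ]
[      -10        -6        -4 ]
det(T) = -1176

Expand along row 0 (cofactor expansion): det(T) = a*(e*i - f*h) - b*(d*i - f*g) + c*(d*h - e*g), where the 3×3 is [[a, b, c], [d, e, f], [g, h, i]].
Minor M_00 = (-12)*(-4) - (-1)*(-6) = 48 - 6 = 42.
Minor M_01 = (8)*(-4) - (-1)*(-10) = -32 - 10 = -42.
Minor M_02 = (8)*(-6) - (-12)*(-10) = -48 - 120 = -168.
det(T) = (2)*(42) - (-10)*(-42) + (5)*(-168) = 84 - 420 - 840 = -1176.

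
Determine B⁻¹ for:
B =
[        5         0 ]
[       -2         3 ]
det(B) = 15
B⁻¹ =
[      1/5         0 ]
[     2/15       1/3 ]

For a 2×2 matrix B = [[a, b], [c, d]] with det(B) ≠ 0, B⁻¹ = (1/det(B)) * [[d, -b], [-c, a]].
det(B) = (5)*(3) - (0)*(-2) = 15 - 0 = 15.
B⁻¹ = (1/15) * [[3, 0], [2, 5]].
Dividing each entry by 15 and reducing:
B⁻¹ =
[      1/5         0 ]
[     2/15       1/3 ]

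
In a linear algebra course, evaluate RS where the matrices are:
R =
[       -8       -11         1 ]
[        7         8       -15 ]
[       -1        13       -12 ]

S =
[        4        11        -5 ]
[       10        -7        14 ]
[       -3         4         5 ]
RS =
[     -145        -7      -109 ]
[      153       -39         2 ]
[      162      -150       127 ]

Matrix multiplication: (RS)[i][j] = sum over k of R[i][k] * S[k][j].
  (RS)[0][0] = (-8)*(4) + (-11)*(10) + (1)*(-3) = -145
  (RS)[0][1] = (-8)*(11) + (-11)*(-7) + (1)*(4) = -7
  (RS)[0][2] = (-8)*(-5) + (-11)*(14) + (1)*(5) = -109
  (RS)[1][0] = (7)*(4) + (8)*(10) + (-15)*(-3) = 153
  (RS)[1][1] = (7)*(11) + (8)*(-7) + (-15)*(4) = -39
  (RS)[1][2] = (7)*(-5) + (8)*(14) + (-15)*(5) = 2
  (RS)[2][0] = (-1)*(4) + (13)*(10) + (-12)*(-3) = 162
  (RS)[2][1] = (-1)*(11) + (13)*(-7) + (-12)*(4) = -150
  (RS)[2][2] = (-1)*(-5) + (13)*(14) + (-12)*(5) = 127
RS =
[     -145        -7      -109 ]
[      153       -39         2 ]
[      162      -150       127 ]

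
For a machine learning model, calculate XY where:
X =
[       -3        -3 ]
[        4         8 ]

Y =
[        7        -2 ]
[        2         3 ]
XY =
[      -27        -3 ]
[       44        16 ]

Matrix multiplication: (XY)[i][j] = sum over k of X[i][k] * Y[k][j].
  (XY)[0][0] = (-3)*(7) + (-3)*(2) = -27
  (XY)[0][1] = (-3)*(-2) + (-3)*(3) = -3
  (XY)[1][0] = (4)*(7) + (8)*(2) = 44
  (XY)[1][1] = (4)*(-2) + (8)*(3) = 16
XY =
[      -27        -3 ]
[       44        16 ]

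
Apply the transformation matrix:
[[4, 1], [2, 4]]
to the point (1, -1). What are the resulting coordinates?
(3, -2)

Matrix multiplication:
[[4, 1], [2, 4]] × [1, -1]ᵀ
= [4×1 + 1×-1, 2×1 + 4×-1]ᵀ
= [3.0000, -2.0000]ᵀ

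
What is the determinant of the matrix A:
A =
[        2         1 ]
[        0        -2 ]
det(A) = -4

For a 2×2 matrix [[a, b], [c, d]], det = a*d - b*c.
det(A) = (2)*(-2) - (1)*(0) = -4 - 0 = -4.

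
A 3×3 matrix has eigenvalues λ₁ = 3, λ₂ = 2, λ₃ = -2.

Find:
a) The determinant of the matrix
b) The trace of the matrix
det = -12, trace = 3

Two standard eigenvalue identities:
- det(A) equals the product of the eigenvalues (counted with multiplicity).
- trace(A) equals the sum of the eigenvalues.
det(A) = (3)*(2)*(-2) = -12.
trace(A) = 3 + 2 - 2 = 3.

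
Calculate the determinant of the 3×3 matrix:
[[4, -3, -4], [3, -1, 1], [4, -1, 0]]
-12

Expansion along first row:
det = 4·det([[-1,1],[-1,0]]) - -3·det([[3,1],[4,0]]) + -4·det([[3,-1],[4,-1]])
    = 4·(-1·0 - 1·-1) - -3·(3·0 - 1·4) + -4·(3·-1 - -1·4)
    = 4·1 - -3·-4 + -4·1
    = 4 + -12 + -4 = -12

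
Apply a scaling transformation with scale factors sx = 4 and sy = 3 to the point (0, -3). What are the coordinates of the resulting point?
(0, -9)

Scaling matrix:
[[4, 0], [0, 3]]
Result: (0 × 4, -3 × 3) = (0, -9)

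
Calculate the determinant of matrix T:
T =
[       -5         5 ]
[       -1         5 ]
det(T) = -20

For a 2×2 matrix [[a, b], [c, d]], det = a*d - b*c.
det(T) = (-5)*(5) - (5)*(-1) = -25 + 5 = -20.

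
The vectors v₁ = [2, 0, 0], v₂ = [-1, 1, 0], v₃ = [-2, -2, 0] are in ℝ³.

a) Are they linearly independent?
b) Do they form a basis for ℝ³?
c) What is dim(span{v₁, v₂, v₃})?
Not independent, not a basis, dim(span) = 2

Check whether v₃ can be written as a linear combination of v₁ and v₂.
v₃ = (-2)·v₁ + (-2)·v₂ = [-2, -2, 0], so the three vectors are linearly dependent.
Thus they do not form a basis for ℝ³, and dim(span{v₁, v₂, v₃}) = 2 (spanned by v₁ and v₂).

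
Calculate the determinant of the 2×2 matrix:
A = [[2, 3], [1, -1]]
-5

For A = [[a, b], [c, d]], det(A) = a*d - b*c.
det(A) = (2)*(-1) - (3)*(1) = -2 - 3 = -5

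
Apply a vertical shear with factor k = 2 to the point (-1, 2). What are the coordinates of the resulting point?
(-1, 0)

Shear matrix for vertical shear with factor k = 2:
[[1, 0], [2, 1]]
Result: (-1, 2) → (-1, 0)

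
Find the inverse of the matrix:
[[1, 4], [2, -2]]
[[1/5, 2/5], [1/5, -1/10]]

For [[a,b],[c,d]], inverse = (1/det)·[[d,-b],[-c,a]]
det = 1·-2 - 4·2 = -10
Inverse = (1/-10)·[[-2, -4], [-2, 1]]
        = [[1/5, 2/5], [1/5, -1/10]]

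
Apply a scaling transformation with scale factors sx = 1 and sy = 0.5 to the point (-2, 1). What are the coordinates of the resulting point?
(-2, 0.5)

Scaling matrix:
[[1, 0], [0, 0.50]]
Result: (-2 × 1, 1 × 0.5) = (-2, 0.5)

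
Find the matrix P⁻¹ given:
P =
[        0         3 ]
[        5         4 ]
det(P) = -15
P⁻¹ =
[    -4/15       1/5 ]
[      1/3         0 ]

For a 2×2 matrix P = [[a, b], [c, d]] with det(P) ≠ 0, P⁻¹ = (1/det(P)) * [[d, -b], [-c, a]].
det(P) = (0)*(4) - (3)*(5) = 0 - 15 = -15.
P⁻¹ = (1/-15) * [[4, -3], [-5, 0]].
Dividing each entry by -15 and reducing:
P⁻¹ =
[    -4/15       1/5 ]
[      1/3         0 ]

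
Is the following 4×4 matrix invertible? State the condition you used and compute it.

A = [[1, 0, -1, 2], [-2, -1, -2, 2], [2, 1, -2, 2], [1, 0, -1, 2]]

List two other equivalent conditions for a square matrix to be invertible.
No, not invertible; det(A) = 0 (two rows are equal, so the rows are linearly dependent). Equivalent conditions (failing for this A): rank(A) < 4; Ax = 0 has non-trivial solutions; 0 is an eigenvalue; the columns are linearly dependent.

To check invertibility, compute det(A).
In this matrix, row 0 and the last row are identical, so one row is a scalar multiple of another and the rows are linearly dependent.
A matrix with linearly dependent rows has det = 0 and is not invertible.
Equivalent failed conditions:
- rank(A) < 4.
- Ax = 0 has non-trivial solutions.
- 0 is an eigenvalue.
- The columns are linearly dependent.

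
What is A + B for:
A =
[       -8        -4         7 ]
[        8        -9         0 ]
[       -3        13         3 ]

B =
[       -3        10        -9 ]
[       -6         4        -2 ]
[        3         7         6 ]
A + B =
[      -11         6        -2 ]
[        2        -5        -2 ]
[        0        20         9 ]

Matrix addition is elementwise: (A+B)[i][j] = A[i][j] + B[i][j].
  (A+B)[0][0] = (-8) + (-3) = -11
  (A+B)[0][1] = (-4) + (10) = 6
  (A+B)[0][2] = (7) + (-9) = -2
  (A+B)[1][0] = (8) + (-6) = 2
  (A+B)[1][1] = (-9) + (4) = -5
  (A+B)[1][2] = (0) + (-2) = -2
  (A+B)[2][0] = (-3) + (3) = 0
  (A+B)[2][1] = (13) + (7) = 20
  (A+B)[2][2] = (3) + (6) = 9
A + B =
[      -11         6        -2 ]
[        2        -5        -2 ]
[        0        20         9 ]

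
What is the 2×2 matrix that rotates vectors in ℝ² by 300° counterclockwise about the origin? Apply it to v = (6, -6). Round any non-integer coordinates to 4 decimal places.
R = [[1/2, √3/2], [-√3/2, 1/2]]; R·v = (-2.1962, -8.1962)

A counterclockwise rotation by angle θ in ℝ² has matrix R(θ) = [[cos θ, -sin θ], [sin θ, cos θ]].
For θ = 300°: cos θ = 1/2, sin θ = -√3/2.
R(300°) = [[1/2, √3/2], [-√3/2, 1/2]].
R·v = [1/2·6 + (√3/2)·-6, -√3/2·6 + 1/2·-6] = (-2.1962, -8.1962).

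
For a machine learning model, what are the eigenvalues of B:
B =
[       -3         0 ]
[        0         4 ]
λ = -3, 4

Solve det(B - λI) = 0. For a 2×2 matrix the characteristic equation is λ² - (trace)λ + det = 0.
trace(B) = a + d = -3 + 4 = 1.
det(B) = a*d - b*c = (-3)*(4) - (0)*(0) = -12 - 0 = -12.
Characteristic equation: λ² - (1)λ + (-12) = 0.
Discriminant = (1)² - 4*(-12) = 1 + 48 = 49.
λ = (1 ± √49) / 2 = (1 ± 7) / 2 = -3, 4.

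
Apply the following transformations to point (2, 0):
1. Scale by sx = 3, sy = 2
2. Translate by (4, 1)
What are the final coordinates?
(10, 1)

Step 1: Scale (2, 0) by (sx, sy) = (3, 2) → (6, 0)
Step 2: Translate by (4, 1) → (10, 1)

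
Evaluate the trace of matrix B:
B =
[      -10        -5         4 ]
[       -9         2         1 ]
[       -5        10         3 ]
tr(B) = -10 + 2 + 3 = -5

The trace of a square matrix is the sum of its diagonal entries.
Diagonal entries of B: B[0][0] = -10, B[1][1] = 2, B[2][2] = 3.
tr(B) = -10 + 2 + 3 = -5.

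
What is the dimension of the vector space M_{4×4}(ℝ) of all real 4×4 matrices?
Dimension = 16

A real 4×4 matrix is determined by its 4·4 = 16 independent entries.
A standard basis is {E_ij : 1 ≤ i ≤ 4, 1 ≤ j ≤ 4}, where E_ij has a 1 in position (i, j) and 0 elsewhere — there are 16 such matrices, and they are linearly independent and span M_{4×4}(ℝ).
Therefore dim(M_{4×4}(ℝ)) = 16.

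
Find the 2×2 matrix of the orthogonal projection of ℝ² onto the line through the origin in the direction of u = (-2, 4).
[[1/5, -2/5], [-2/5, 4/5]]

The orthogonal projection onto the line spanned by a nonzero vector u = (a, b) has matrix P = (u uᵀ) / (uᵀ u) = (1/(a² + b²)) · [[a², ab], [ab, b²]].
Here u = (-2, 4), so a² + b² = 4 + 16 = 20.
P = (1/20) · [[4, -8], [-8, 16]] = [[1/5, -2/5], [-2/5, 4/5]].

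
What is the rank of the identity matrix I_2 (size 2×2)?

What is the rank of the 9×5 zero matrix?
rank(I_2) = 2, rank(0) = 0

The identity I_2 has 2 columns that are the standard basis vectors e_1, …, e_2. These are linearly independent, so all 2 columns are pivots and rank(I_2) = 2.
The 9×5 zero matrix has every entry zero, so every row is the zero row and there are no pivots; rank(0) = 0.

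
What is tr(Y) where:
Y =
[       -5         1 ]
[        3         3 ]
tr(Y) = -5 + 3 = -2

The trace of a square matrix is the sum of its diagonal entries.
Diagonal entries of Y: Y[0][0] = -5, Y[1][1] = 3.
tr(Y) = -5 + 3 = -2.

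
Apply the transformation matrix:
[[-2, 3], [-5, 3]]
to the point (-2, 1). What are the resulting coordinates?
(7, 13)

Matrix multiplication:
[[-2, 3], [-5, 3]] × [-2, 1]ᵀ
= [-2×-2 + 3×1, -5×-2 + 3×1]ᵀ
= [7.0000, 13.0000]ᵀ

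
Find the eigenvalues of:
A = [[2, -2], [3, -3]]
λ = -1, 0

Solve det(A - λI) = 0. For a 2×2 matrix this is λ² - (trace)λ + det = 0.
trace(A) = 2 - 3 = -1.
det(A) = (2)*(-3) - (-2)*(3) = -6 + 6 = 0.
Characteristic equation: λ² - (-1)λ + (0) = 0.
Discriminant: (-1)² - 4*(0) = 1 - 0 = 1.
Roots: λ = (-1 ± √1) / 2 = -1, 0.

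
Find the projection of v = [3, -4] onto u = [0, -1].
[0, -4]

The projection of v onto u is proj_u(v) = ((v·u) / (u·u)) · u.
v·u = (3)*(0) + (-4)*(-1) = 4.
u·u = (0)*(0) + (-1)*(-1) = 1.
coefficient = 4 / 1 = 4.
proj_u(v) = 4 · [0, -1] = [0, -4].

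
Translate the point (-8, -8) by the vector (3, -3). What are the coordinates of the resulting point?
(-5, -11)

Translation by (3, -3):
x' = -8 + 3 = -5
y' = -8 + -3 = -11
Homogeneous matrix: [[1, 0, 3], [0, 1, -3], [0, 0, 1]]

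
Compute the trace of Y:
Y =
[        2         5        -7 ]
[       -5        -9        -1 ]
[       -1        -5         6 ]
tr(Y) = 2 - 9 + 6 = -1

The trace of a square matrix is the sum of its diagonal entries.
Diagonal entries of Y: Y[0][0] = 2, Y[1][1] = -9, Y[2][2] = 6.
tr(Y) = 2 - 9 + 6 = -1.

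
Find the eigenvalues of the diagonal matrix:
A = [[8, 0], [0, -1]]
λ₁ = 8, λ₂ = -1

The characteristic polynomial of A is det(A - λI) = (8 - λ)(-1 - λ) = 0.
The roots are λ = 8 and λ = -1, so the eigenvalues are the diagonal entries.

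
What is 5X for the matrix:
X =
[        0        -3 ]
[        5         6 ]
5X =
[        0       -15 ]
[       25        30 ]

Scalar multiplication is elementwise: (5X)[i][j] = 5 * X[i][j].
  (5X)[0][0] = 5 * (0) = 0
  (5X)[0][1] = 5 * (-3) = -15
  (5X)[1][0] = 5 * (5) = 25
  (5X)[1][1] = 5 * (6) = 30
5X =
[        0       -15 ]
[       25        30 ]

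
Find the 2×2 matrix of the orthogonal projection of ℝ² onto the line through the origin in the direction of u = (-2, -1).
[[4/5, 2/5], [2/5, 1/5]]

The orthogonal projection onto the line spanned by a nonzero vector u = (a, b) has matrix P = (u uᵀ) / (uᵀ u) = (1/(a² + b²)) · [[a², ab], [ab, b²]].
Here u = (-2, -1), so a² + b² = 4 + 1 = 5.
P = (1/5) · [[4, 2], [2, 1]] = [[4/5, 2/5], [2/5, 1/5]].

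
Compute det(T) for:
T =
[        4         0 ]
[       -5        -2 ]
det(T) = -8

For a 2×2 matrix [[a, b], [c, d]], det = a*d - b*c.
det(T) = (4)*(-2) - (0)*(-5) = -8 - 0 = -8.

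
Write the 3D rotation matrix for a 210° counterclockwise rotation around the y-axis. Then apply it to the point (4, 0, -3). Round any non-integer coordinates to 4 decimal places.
R = [[-√3/2, 0, -1/2], [0, 1, 0], [1/2, 0, -√3/2]]; R·(4, 0, -3) = (-1.9641, 0.0000, 4.5981)

Rotation matrix for 210° around y-axis:
cos(210°) = -√3/2, sin(210°) = -1/2
R = [[-√3/2, 0, -1/2], [0, 1, 0], [1/2, 0, -√3/2]]
Apply to (4, 0, -3): R·[4, 0, -3]ᵀ = (-1.9641, 0.0000, 4.5981)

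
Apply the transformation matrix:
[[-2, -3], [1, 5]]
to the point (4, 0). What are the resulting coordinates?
(-8, 4)

Matrix multiplication:
[[-2, -3], [1, 5]] × [4, 0]ᵀ
= [-2×4 + -3×0, 1×4 + 5×0]ᵀ
= [-8.0000, 4.0000]ᵀ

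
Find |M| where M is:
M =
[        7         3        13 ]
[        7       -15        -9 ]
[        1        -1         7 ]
det(M) = -868

Expand along row 0 (cofactor expansion): det(M) = a*(e*i - f*h) - b*(d*i - f*g) + c*(d*h - e*g), where the 3×3 is [[a, b, c], [d, e, f], [g, h, i]].
Minor M_00 = (-15)*(7) - (-9)*(-1) = -105 - 9 = -114.
Minor M_01 = (7)*(7) - (-9)*(1) = 49 + 9 = 58.
Minor M_02 = (7)*(-1) - (-15)*(1) = -7 + 15 = 8.
det(M) = (7)*(-114) - (3)*(58) + (13)*(8) = -798 - 174 + 104 = -868.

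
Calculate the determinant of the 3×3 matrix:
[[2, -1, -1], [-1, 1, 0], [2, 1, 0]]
3

Expansion along first row:
det = 2·det([[1,0],[1,0]]) - -1·det([[-1,0],[2,0]]) + -1·det([[-1,1],[2,1]])
    = 2·(1·0 - 0·1) - -1·(-1·0 - 0·2) + -1·(-1·1 - 1·2)
    = 2·0 - -1·0 + -1·-3
    = 0 + 0 + 3 = 3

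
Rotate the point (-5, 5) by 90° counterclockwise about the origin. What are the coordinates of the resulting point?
(-5, -5)

Rotation matrix R(θ) = [[cos θ, -sin θ], [sin θ, cos θ]]; for θ = 90°:
R = [[0, -1], [1, 0]]
Result: R × [-5, 5]ᵀ = [0·-5 + (-1)·5, 1·-5 + (0)·5]ᵀ = (-5, -5)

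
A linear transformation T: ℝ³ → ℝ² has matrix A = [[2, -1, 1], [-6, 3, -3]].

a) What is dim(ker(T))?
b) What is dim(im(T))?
dim(ker) = 2, dim(im) = 1

Observe that row 2 = -3 × row 1 (so the rows are linearly dependent).
Thus rank(A) = 1 (only one linearly independent row).
dim(im(T)) = rank(A) = 1.
By the rank-nullity theorem applied to T: ℝ³ → ℝ², rank(A) + nullity(A) = 3 (the domain dimension), so dim(ker(T)) = 3 - 1 = 2.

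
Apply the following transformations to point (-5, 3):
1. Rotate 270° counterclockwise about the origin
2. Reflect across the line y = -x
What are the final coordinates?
(-5, -3)

Step 1: Rotate 270° → (3, 5)
Step 2: Reflect across the line y = -x → (-5, -3)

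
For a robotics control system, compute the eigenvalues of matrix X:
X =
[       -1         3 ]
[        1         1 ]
λ = -2, 2

Solve det(X - λI) = 0. For a 2×2 matrix the characteristic equation is λ² - (trace)λ + det = 0.
trace(X) = a + d = -1 + 1 = 0.
det(X) = a*d - b*c = (-1)*(1) - (3)*(1) = -1 - 3 = -4.
Characteristic equation: λ² - (0)λ + (-4) = 0.
Discriminant = (0)² - 4*(-4) = 0 + 16 = 16.
λ = (0 ± √16) / 2 = (0 ± 4) / 2 = -2, 2.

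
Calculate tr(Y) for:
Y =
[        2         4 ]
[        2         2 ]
tr(Y) = 2 + 2 = 4

The trace of a square matrix is the sum of its diagonal entries.
Diagonal entries of Y: Y[0][0] = 2, Y[1][1] = 2.
tr(Y) = 2 + 2 = 4.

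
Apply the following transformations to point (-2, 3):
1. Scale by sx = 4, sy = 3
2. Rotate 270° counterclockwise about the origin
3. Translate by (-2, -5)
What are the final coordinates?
(7, 3)

Step 1: Scale → (-8, 9)
Step 2: Rotate 270° → (9, 8)
Step 3: Translate → (7, 3)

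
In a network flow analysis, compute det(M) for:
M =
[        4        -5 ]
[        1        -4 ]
det(M) = -11

For a 2×2 matrix [[a, b], [c, d]], det = a*d - b*c.
det(M) = (4)*(-4) - (-5)*(1) = -16 + 5 = -11.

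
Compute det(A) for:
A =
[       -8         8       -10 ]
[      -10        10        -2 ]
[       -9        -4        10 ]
det(A) = -1092

Expand along row 0 (cofactor expansion): det(A) = a*(e*i - f*h) - b*(d*i - f*g) + c*(d*h - e*g), where the 3×3 is [[a, b, c], [d, e, f], [g, h, i]].
Minor M_00 = (10)*(10) - (-2)*(-4) = 100 - 8 = 92.
Minor M_01 = (-10)*(10) - (-2)*(-9) = -100 - 18 = -118.
Minor M_02 = (-10)*(-4) - (10)*(-9) = 40 + 90 = 130.
det(A) = (-8)*(92) - (8)*(-118) + (-10)*(130) = -736 + 944 - 1300 = -1092.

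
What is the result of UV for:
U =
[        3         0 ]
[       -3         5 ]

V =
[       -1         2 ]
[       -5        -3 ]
UV =
[       -3         6 ]
[      -22       -21 ]

Matrix multiplication: (UV)[i][j] = sum over k of U[i][k] * V[k][j].
  (UV)[0][0] = (3)*(-1) + (0)*(-5) = -3
  (UV)[0][1] = (3)*(2) + (0)*(-3) = 6
  (UV)[1][0] = (-3)*(-1) + (5)*(-5) = -22
  (UV)[1][1] = (-3)*(2) + (5)*(-3) = -21
UV =
[       -3         6 ]
[      -22       -21 ]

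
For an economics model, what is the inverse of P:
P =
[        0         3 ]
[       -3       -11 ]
det(P) = 9
P⁻¹ =
[    -11/9      -1/3 ]
[      1/3         0 ]

For a 2×2 matrix P = [[a, b], [c, d]] with det(P) ≠ 0, P⁻¹ = (1/det(P)) * [[d, -b], [-c, a]].
det(P) = (0)*(-11) - (3)*(-3) = 0 + 9 = 9.
P⁻¹ = (1/9) * [[-11, -3], [3, 0]].
Dividing each entry by 9 and reducing:
P⁻¹ =
[    -11/9      -1/3 ]
[      1/3         0 ]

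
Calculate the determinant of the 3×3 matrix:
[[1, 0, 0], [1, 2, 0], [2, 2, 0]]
0

Expansion along first row:
det = 1·det([[2,0],[2,0]]) - 0·det([[1,0],[2,0]]) + 0·det([[1,2],[2,2]])
    = 1·(2·0 - 0·2) - 0·(1·0 - 0·2) + 0·(1·2 - 2·2)
    = 1·0 - 0·0 + 0·-2
    = 0 + 0 + 0 = 0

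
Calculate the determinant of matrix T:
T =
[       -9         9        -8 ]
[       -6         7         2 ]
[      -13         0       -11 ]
det(T) = -863

Expand along row 0 (cofactor expansion): det(T) = a*(e*i - f*h) - b*(d*i - f*g) + c*(d*h - e*g), where the 3×3 is [[a, b, c], [d, e, f], [g, h, i]].
Minor M_00 = (7)*(-11) - (2)*(0) = -77 - 0 = -77.
Minor M_01 = (-6)*(-11) - (2)*(-13) = 66 + 26 = 92.
Minor M_02 = (-6)*(0) - (7)*(-13) = 0 + 91 = 91.
det(T) = (-9)*(-77) - (9)*(92) + (-8)*(91) = 693 - 828 - 728 = -863.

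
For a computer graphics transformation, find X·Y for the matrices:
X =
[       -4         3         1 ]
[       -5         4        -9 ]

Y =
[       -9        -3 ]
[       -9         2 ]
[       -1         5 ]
XY =
[        8        23 ]
[       18       -22 ]

Matrix multiplication: (XY)[i][j] = sum over k of X[i][k] * Y[k][j].
  (XY)[0][0] = (-4)*(-9) + (3)*(-9) + (1)*(-1) = 8
  (XY)[0][1] = (-4)*(-3) + (3)*(2) + (1)*(5) = 23
  (XY)[1][0] = (-5)*(-9) + (4)*(-9) + (-9)*(-1) = 18
  (XY)[1][1] = (-5)*(-3) + (4)*(2) + (-9)*(5) = -22
XY =
[        8        23 ]
[       18       -22 ]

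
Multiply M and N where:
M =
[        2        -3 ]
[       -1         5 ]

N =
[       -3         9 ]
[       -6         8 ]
MN =
[       12        -6 ]
[      -27        31 ]

Matrix multiplication: (MN)[i][j] = sum over k of M[i][k] * N[k][j].
  (MN)[0][0] = (2)*(-3) + (-3)*(-6) = 12
  (MN)[0][1] = (2)*(9) + (-3)*(8) = -6
  (MN)[1][0] = (-1)*(-3) + (5)*(-6) = -27
  (MN)[1][1] = (-1)*(9) + (5)*(8) = 31
MN =
[       12        -6 ]
[      -27        31 ]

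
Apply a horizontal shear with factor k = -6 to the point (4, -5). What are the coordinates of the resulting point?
(34, -5)

Shear matrix for horizontal shear with factor k = -6:
[[1, -6], [0, 1]]
Result: (4, -5) → (34, -5)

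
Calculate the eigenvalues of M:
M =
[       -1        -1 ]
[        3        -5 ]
λ = -4, -2

Solve det(M - λI) = 0. For a 2×2 matrix the characteristic equation is λ² - (trace)λ + det = 0.
trace(M) = a + d = -1 - 5 = -6.
det(M) = a*d - b*c = (-1)*(-5) - (-1)*(3) = 5 + 3 = 8.
Characteristic equation: λ² - (-6)λ + (8) = 0.
Discriminant = (-6)² - 4*(8) = 36 - 32 = 4.
λ = (-6 ± √4) / 2 = (-6 ± 2) / 2 = -4, -2.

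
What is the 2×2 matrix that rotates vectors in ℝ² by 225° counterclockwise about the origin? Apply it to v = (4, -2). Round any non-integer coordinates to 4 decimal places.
R = [[-√2/2, √2/2], [-√2/2, -√2/2]]; R·v = (-4.2426, -1.4142)

A counterclockwise rotation by angle θ in ℝ² has matrix R(θ) = [[cos θ, -sin θ], [sin θ, cos θ]].
For θ = 225°: cos θ = -√2/2, sin θ = -√2/2.
R(225°) = [[-√2/2, √2/2], [-√2/2, -√2/2]].
R·v = [-√2/2·4 + (√2/2)·-2, -√2/2·4 + -√2/2·-2] = (-4.2426, -1.4142).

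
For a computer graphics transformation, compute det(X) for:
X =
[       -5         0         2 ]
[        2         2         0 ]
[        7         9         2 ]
det(X) = -12

Expand along row 0 (cofactor expansion): det(X) = a*(e*i - f*h) - b*(d*i - f*g) + c*(d*h - e*g), where the 3×3 is [[a, b, c], [d, e, f], [g, h, i]].
Minor M_00 = (2)*(2) - (0)*(9) = 4 - 0 = 4.
Minor M_01 = (2)*(2) - (0)*(7) = 4 - 0 = 4.
Minor M_02 = (2)*(9) - (2)*(7) = 18 - 14 = 4.
det(X) = (-5)*(4) - (0)*(4) + (2)*(4) = -20 + 0 + 8 = -12.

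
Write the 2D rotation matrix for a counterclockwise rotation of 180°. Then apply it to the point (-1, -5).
R = [[-1, 0], [0, -1]]; R·(-1, -5) = (1, 5)

Rotation matrix formula: R(θ) = [[cos θ, -sin θ], [sin θ, cos θ]]
For θ = 180°:
cos(180°) = -1
sin(180°) = 0
R = [[-1, 0], [0, -1]]
Apply to (-1, -5): [-1·-1 + (0)·-5, 0·-1 + -1·-5] = (1, 5)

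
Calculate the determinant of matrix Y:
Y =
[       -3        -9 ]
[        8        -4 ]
det(Y) = 84

For a 2×2 matrix [[a, b], [c, d]], det = a*d - b*c.
det(Y) = (-3)*(-4) - (-9)*(8) = 12 + 72 = 84.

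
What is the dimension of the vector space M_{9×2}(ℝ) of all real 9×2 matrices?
Dimension = 18

A real 9×2 matrix is determined by its 9·2 = 18 independent entries.
A standard basis is {E_ij : 1 ≤ i ≤ 9, 1 ≤ j ≤ 2}, where E_ij has a 1 in position (i, j) and 0 elsewhere — there are 18 such matrices, and they are linearly independent and span M_{9×2}(ℝ).
Therefore dim(M_{9×2}(ℝ)) = 18.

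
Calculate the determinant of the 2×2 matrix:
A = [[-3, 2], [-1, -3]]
11

For A = [[a, b], [c, d]], det(A) = a*d - b*c.
det(A) = (-3)*(-3) - (2)*(-1) = 9 - -2 = 11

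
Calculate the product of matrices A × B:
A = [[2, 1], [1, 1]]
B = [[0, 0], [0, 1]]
[[0, 1], [0, 1]]

Matrix multiplication:
C[0][0] = 2×0 + 1×0 = 0
C[0][1] = 2×0 + 1×1 = 1
C[1][0] = 1×0 + 1×0 = 0
C[1][1] = 1×0 + 1×1 = 1
Result: [[0, 1], [0, 1]]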